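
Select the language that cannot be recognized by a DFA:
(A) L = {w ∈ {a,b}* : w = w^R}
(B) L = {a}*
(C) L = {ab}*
(A) {w ∈ {a,b}* : w = w^R}

(A) L = {w ∈ {a,b}* : w = w^R} is NOT regular.

The pumping lemma can be used to prove this:
After pumping, the string is no longer symmetric

The other languages are regular because they can be recognized by finite automata.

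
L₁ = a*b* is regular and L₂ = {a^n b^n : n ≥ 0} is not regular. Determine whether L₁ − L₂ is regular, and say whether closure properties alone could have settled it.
No — L₁ − L₂ is not regular.

a*b* − {a^n b^n} = {a^n b^m : n ≠ m}. If this were regular, then its complement intersected with a*b*, namely {a^n b^n : n ≥ 0}, would be regular too (closure under complement and intersection) — contradiction. So L₁ − L₂ is not regular.

Note that the bare facts "L₁ regular, L₂ non-regular" do not settle the question by themselves: the closure of regular languages under ∪, ∩, complement and difference applies only when BOTH operands are regular. With a non-regular operand the result can come out regular or non-regular depending on the specific languages, so one has to work out L₁ − L₂ for this particular pair, as above.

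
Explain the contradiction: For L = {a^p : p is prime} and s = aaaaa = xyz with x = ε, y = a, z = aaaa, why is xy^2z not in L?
xy²z = aaaaaa ∉ L

Pumping with i = 2 replaces y = a by y² = aa:
- Original: s = xyz = aaaaa; aaaaa has length 5, which is prime, so it is in L
- Pumped: xy²z = ε · aa · aaaa = aaaaaa
- aaaaaa has length 6 = 2 × 3, which is not prime, so it is not in L

The pumping lemma would require xy²z ∈ L, so this decomposition yields a contradiction.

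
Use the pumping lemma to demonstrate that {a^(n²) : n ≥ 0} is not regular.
Assume for contradiction that L is regular, and let p ≥ 1 be the pumping length given by the pumping lemma.
Choose s = a^(p²). Then s ∈ L and |s| = p² ≥ p.
By the pumping lemma, s = xyz for some x, y, z with |xy| ≤ p, |y| ≥ 1, and xy^i z ∈ L for every i ≥ 0.
Here y = a^k for some k with 1 ≤ k ≤ |xy| ≤ p.

Take i = 2: |xy²z| = p² + k.
Now p² < p² + k ≤ p² + p < p² + 2p + 1 = (p + 1)².
So |xy²z| lies strictly between the consecutive squares p² and (p + 1)², hence is not a perfect square, and xy²z ∉ L.

This contradicts the pumping lemma, which requires xy^i z ∈ L for all i ≥ 0.
Hence L = {a^(n²) : n ≥ 0} is not regular. ∎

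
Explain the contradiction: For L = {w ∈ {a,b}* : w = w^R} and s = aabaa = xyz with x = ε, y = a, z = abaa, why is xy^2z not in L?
xy²z = aaabaa ∉ L

Pumping with i = 2 replaces y = a by y² = aa:
- Original: s = xyz = aabaa; aabaa reversed is aabaa, the same string, so it is a palindrome and is in L
- Pumped: xy²z = ε · aa · abaa = aaabaa
- aaabaa reversed is aabaaa ≠ aaabaa, so it is not a palindrome and is not in L

The pumping lemma would require xy²z ∈ L, so this decomposition yields a contradiction.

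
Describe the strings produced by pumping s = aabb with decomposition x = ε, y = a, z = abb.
{xy^i z : i ≥ 0} = {a^(i+1) b^2 : i ≥ 0} = {abb, aabb, aaabb, ...}

With x = ε, y = a, z = abb: Starting with aabb and pumping the first 'a' (z = abb keeps the second 'a'), we get strings with i+1 a's followed by 2 b's for i = 0, 1, 2, ...; note bb is not produced because z always contributes one a.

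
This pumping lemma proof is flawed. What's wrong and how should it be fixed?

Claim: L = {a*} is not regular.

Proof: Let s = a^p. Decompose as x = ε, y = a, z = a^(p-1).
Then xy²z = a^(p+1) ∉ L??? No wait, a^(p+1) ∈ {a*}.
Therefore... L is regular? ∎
Error: The proof attempts to show a*  is not regular, but a* IS regular!

Correction: a* is a regular language (recognized by a simple DFA with one accepting state and self-loop on 'a'). The pumping lemma can only prove non-regularity, not regularity. For regular languages, pumping always works.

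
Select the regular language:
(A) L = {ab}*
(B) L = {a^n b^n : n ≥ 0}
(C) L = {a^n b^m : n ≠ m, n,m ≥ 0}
(A) {ab}*

(A) L = {ab}* is regular.

This can be recognized by a finite automaton (DFA/NFA).
Regular expressions like {ab}* define regular languages.

The other choices are not regular:
- {a^n b^n : n ≥ 0}: After pumping, the number of a's and b's become unequal
- {a^n b^m : n ≠ m, n,m ≥ 0}: After pumping a's, we can make n = m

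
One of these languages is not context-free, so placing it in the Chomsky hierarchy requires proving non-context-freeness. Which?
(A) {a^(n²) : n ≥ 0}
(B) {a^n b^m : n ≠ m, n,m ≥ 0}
(A) {a^(n²) : n ≥ 0}

(A) {a^(n²) : n ≥ 0} requires the CFL pumping lemma.

- {a^n b^m : n ≠ m, n,m ≥ 0} is context-free (but not regular)
  • Can be shown non-regular with the regular pumping lemma
  • After pumping a's, we can make n = m

- {a^(n²) : n ≥ 0} is NOT context-free
  • Requires the CFL pumping lemma to prove
  • Gaps between squares grow unboundedly

The CFL pumping lemma is "stronger" in that it can prove non-membership
in the larger class of context-free languages.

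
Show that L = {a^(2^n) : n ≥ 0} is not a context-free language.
Assume for contradiction that L is context-free, and let p ≥ 1 be the pumping length given by the pumping lemma for CFLs.
Choose s = a^(2^p). Then s ∈ L and |s| = 2^p ≥ p.
By the CFL pumping lemma, s = uvxyz for some u, v, x, y, z with |vxy| ≤ p, |vy| ≥ 1, and uv^i xy^i z ∈ L for every i ≥ 0.
All symbols are a's, so only lengths matter: let k = |vy|, with 1 ≤ k ≤ |vxy| ≤ p < 2^p.

Take i = 2: |uv²xy²z| = 2^p + k, and 2^p < 2^p + k < 2^p + 2^p = 2^(p+1).
So the length lies strictly between consecutive powers of two and is not a power of 2; uv²xy²z ∉ L.

This contradicts the CFL pumping lemma, which requires uv^i xy^i z ∈ L for all i ≥ 0.
Hence L = {a^(2^n) : n ≥ 0} is not context-free. ∎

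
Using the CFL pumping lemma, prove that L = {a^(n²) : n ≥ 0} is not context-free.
Assume for contradiction that L is context-free, and let p ≥ 1 be the pumping length given by the pumping lemma for CFLs.
Choose s = a^(p²). Then s ∈ L and |s| = p² ≥ p.
By the CFL pumping lemma, s = uvxyz for some u, v, x, y, z with |vxy| ≤ p, |vy| ≥ 1, and uv^i xy^i z ∈ L for every i ≥ 0.
All symbols are a's, so only lengths matter: let k = |vy|, with 1 ≤ k ≤ |vxy| ≤ p.

Take i = 2: |uv²xy²z| = p² + k, and p² < p² + k ≤ p² + p < (p + 1)².
So the length lies strictly between consecutive squares and is not a perfect square; uv²xy²z ∉ L.

This contradicts the CFL pumping lemma, which requires uv^i xy^i z ∈ L for all i ≥ 0.
Hence L = {a^(n²) : n ≥ 0} is not context-free. ∎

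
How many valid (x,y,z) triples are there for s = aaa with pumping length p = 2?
3

For s = 'aaa' with pumping length p = 2:

Constraints: |xy| ≤ 2, |y| > 0

Valid decompositions (|xy| ≤ p, |y| ≥ 1):
  • x='', y='a', z='aa'
  • x='a', y='a', z='a'
  • x='', y='aa', z='a'

Total count: 3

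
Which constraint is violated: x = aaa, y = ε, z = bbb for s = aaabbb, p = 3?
Violated: |y| > 0

The decomposition x = aaa, y = ε, z = bbb for s = aaabbb with p = 3
violates the constraint: |y| > 0

|y| = 0, but the pumping lemma requires |y| > 0 (y must be non-empty).

Pumping lemma constraints:
1. xyz = s (decomposition is valid)
2. |xy| ≤ p
3. |y| > 0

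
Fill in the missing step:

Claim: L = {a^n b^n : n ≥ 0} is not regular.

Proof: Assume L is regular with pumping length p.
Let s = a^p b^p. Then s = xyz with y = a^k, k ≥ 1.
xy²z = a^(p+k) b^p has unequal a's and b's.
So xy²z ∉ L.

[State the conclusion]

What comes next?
This contradicts the pumping lemma for regular languages,
which guarantees xy^i z ∈ L for all i ≥ 0.

Since our assumption that L is regular leads to a contradiction,
we conclude that L = {a^n b^n : n ≥ 0} is NOT regular. ∎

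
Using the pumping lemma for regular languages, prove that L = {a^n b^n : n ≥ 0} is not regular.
Assume for contradiction that L is regular, and let p ≥ 1 be the pumping length given by the pumping lemma.
Choose s = a^p b^p. Then s ∈ L and |s| = 2p ≥ p.
By the pumping lemma, s = xyz for some x, y, z with |xy| ≤ p, |y| ≥ 1, and xy^i z ∈ L for every i ≥ 0.
Since |xy| ≤ p and the first p symbols of s are all a's, we must have y = a^k for some k with 1 ≤ k ≤ p.

Take i = 3: xy³z = a^(p + 2k) b^p.
This string has p + 2k a's but p b's, and p + 2k > p because k ≥ 1. So xy³z ∉ L.

This contradicts the pumping lemma, which requires xy^i z ∈ L for all i ≥ 0.
Hence L = {a^n b^n : n ≥ 0} is not regular. ∎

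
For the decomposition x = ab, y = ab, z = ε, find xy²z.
ababab

Given x = 'ab', y = 'ab', z = '' and i = 2:

xy^2z = x + y·y·...·y (2 times) + z
       = 'ab' + 'ab'^2 + ''
       = 'ab' + 'abab' + ''
       = 'ababab'

The pumped string is 'ababab' with length 6.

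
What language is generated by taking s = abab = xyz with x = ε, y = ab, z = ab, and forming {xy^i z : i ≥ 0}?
{xy^i z : i ≥ 0} = {(ab)^(i+1) : i ≥ 0} = {ab, abab, ababab, ...}

With x = ε, y = ab, z = ab: Pumping 'ab' gives strings of alternating a's and b's.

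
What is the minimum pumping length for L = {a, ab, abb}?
p = 4

For a finite language L, the pumping lemma holds vacuously if p > max|s| for s ∈ L.

The longest string in L = {a, ab, abb} has length 3.
If p = 4, then no string s ∈ L has |s| ≥ p, so the condition is vacuously true.

The minimum pumping length is p = 4.

Why no smaller p works: for any p ≤ 3, the longest string s ∈ L has |s| = 3 ≥ p, so it would
have to be pumpable; but pumping up (i = 2, 3, ...) produces ever longer strings, which cannot all lie in the
finite language L. So the pumping property fails for every p ≤ 3.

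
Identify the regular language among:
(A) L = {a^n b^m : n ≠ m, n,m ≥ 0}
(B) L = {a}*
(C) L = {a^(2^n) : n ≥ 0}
(B) {a}*

(B) L = {a}* is regular.

This can be recognized by a finite automaton (DFA/NFA).
Regular expressions like {a}* define regular languages.

The other choices are not regular:
- {a^(2^n) : n ≥ 0}: After pumping, length is no longer a power of 2
- {a^n b^m : n ≠ m, n,m ≥ 0}: After pumping a's, we can make n = m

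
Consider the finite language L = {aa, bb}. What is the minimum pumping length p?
p = 3

For a finite language L, the pumping lemma holds vacuously if p > max|s| for s ∈ L.

The longest string in L = {aa, bb} has length 2.
If p = 3, then no string s ∈ L has |s| ≥ p, so the condition is vacuously true.

The minimum pumping length is p = 3.

Why no smaller p works: for any p ≤ 2, the longest string s ∈ L has |s| = 2 ≥ p, so it would
have to be pumpable; but pumping up (i = 2, 3, ...) produces ever longer strings, which cannot all lie in the
finite language L. So the pumping property fails for every p ≤ 2.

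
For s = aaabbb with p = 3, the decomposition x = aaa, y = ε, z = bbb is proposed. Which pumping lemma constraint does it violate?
Violated: |y| > 0

The decomposition x = aaa, y = ε, z = bbb for s = aaabbb with p = 3
violates the constraint: |y| > 0

|y| = 0, but the pumping lemma requires |y| > 0 (y must be non-empty).

Pumping lemma constraints:
1. xyz = s (decomposition is valid)
2. |xy| ≤ p
3. |y| > 0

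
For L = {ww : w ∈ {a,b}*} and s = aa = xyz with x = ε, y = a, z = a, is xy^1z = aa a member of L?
Yes

xy¹z = ε · a · a = aa.
aa splits into halves a · a, which are equal, so it is in L (w = a).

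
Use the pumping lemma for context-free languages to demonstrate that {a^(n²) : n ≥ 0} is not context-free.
Assume for contradiction that L is context-free, and let p ≥ 1 be the pumping length given by the pumping lemma for CFLs.
Choose s = a^(p²). Then s ∈ L and |s| = p² ≥ p.
By the CFL pumping lemma, s = uvxyz for some u, v, x, y, z with |vxy| ≤ p, |vy| ≥ 1, and uv^i xy^i z ∈ L for every i ≥ 0.
All symbols are a's, so only lengths matter: let k = |vy|, with 1 ≤ k ≤ |vxy| ≤ p.

Take i = 2: |uv²xy²z| = p² + k, and p² < p² + k ≤ p² + p < (p + 1)².
So the length lies strictly between consecutive squares and is not a perfect square; uv²xy²z ∉ L.

This contradicts the CFL pumping lemma, which requires uv^i xy^i z ∈ L for all i ≥ 0.
Hence L = {a^(n²) : n ≥ 0} is not context-free. ∎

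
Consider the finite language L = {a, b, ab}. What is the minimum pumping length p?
p = 3

For a finite language L, the pumping lemma holds vacuously if p > max|s| for s ∈ L.

The longest string in L = {a, b, ab} has length 2.
If p = 3, then no string s ∈ L has |s| ≥ p, so the condition is vacuously true.

The minimum pumping length is p = 3.

Why no smaller p works: for any p ≤ 2, the longest string s ∈ L has |s| = 2 ≥ p, so it would
have to be pumpable; but pumping up (i = 2, 3, ...) produces ever longer strings, which cannot all lie in the
finite language L. So the pumping property fails for every p ≤ 2.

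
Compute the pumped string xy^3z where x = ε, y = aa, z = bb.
aaaaaabb

Given x = '', y = 'aa', z = 'bb' and i = 3:

xy^3z = x + y·y·...·y (3 times) + z
       = '' + 'aa'^3 + 'bb'
       = '' + 'aaaaaa' + 'bb'
       = 'aaaaaabb'

The pumped string is 'aaaaaabb' with length 8.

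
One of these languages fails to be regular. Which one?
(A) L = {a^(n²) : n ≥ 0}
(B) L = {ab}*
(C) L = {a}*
(A) {a^(n²) : n ≥ 0}

(A) L = {a^(n²) : n ≥ 0} is NOT regular.

The pumping lemma can be used to prove this:
After pumping, length is no longer a perfect square

The other languages are regular because they can be recognized by finite automata.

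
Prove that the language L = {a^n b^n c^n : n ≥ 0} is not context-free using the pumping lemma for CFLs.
Assume for contradiction that L is context-free, and let p ≥ 1 be the pumping length given by the pumping lemma for CFLs.
Choose s = a^p b^p c^p. Then s ∈ L and |s| = 3p ≥ p.
By the CFL pumping lemma, s = uvxyz for some u, v, x, y, z with |vxy| ≤ p, |vy| ≥ 1, and uv^i xy^i z ∈ L for every i ≥ 0.

Because |vxy| ≤ p, the window vxy cannot contain both an a and a c: any substring of s containing both must include the entire block b^p plus at least one a and one c, so it has length ≥ p + 2 > p.
Hence at least one of the letters a, c does not occur in vy at all.

Take i = 0: the string uxz is obtained from s by deleting |vy| ≥ 1 symbols, so |uxz| = 3p − |vy| < 3p.
But the letter (a or c) that does not occur in vy still occurs exactly p times in uxz. Every string of L with exactly p copies of some letter is a^p b^p c^p, of length 3p. Since |uxz| < 3p, uxz ∉ L.

This contradicts the CFL pumping lemma, which requires uv^i xy^i z ∈ L for all i ≥ 0.
Hence L = {a^n b^n c^n : n ≥ 0} is not context-free. ∎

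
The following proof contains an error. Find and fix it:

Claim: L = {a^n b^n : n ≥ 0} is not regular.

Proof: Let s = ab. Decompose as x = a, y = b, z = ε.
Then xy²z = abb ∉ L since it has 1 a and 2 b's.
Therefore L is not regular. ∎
Error: The string s = ab might be shorter than the pumping length p.

Correction: Choose s = a^p b^p to ensure |s| ≥ p. Also, the decomposition is wrong: with |xy| ≤ p, y cannot include b's when s starts with p a's.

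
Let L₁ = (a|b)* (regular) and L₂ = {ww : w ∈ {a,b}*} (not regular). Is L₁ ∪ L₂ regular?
Yes — L₁ ∪ L₂ is regular.

{ww} ⊆ (a|b)*, so L₁ ∪ L₂ = (a|b)*, which is regular.

Note that the bare facts "L₁ regular, L₂ non-regular" do not settle the question by themselves: the closure of regular languages under ∪, ∩, complement and difference applies only when BOTH operands are regular. With a non-regular operand the result can come out regular or non-regular depending on the specific languages, so one has to work out L₁ ∪ L₂ for this particular pair, as above.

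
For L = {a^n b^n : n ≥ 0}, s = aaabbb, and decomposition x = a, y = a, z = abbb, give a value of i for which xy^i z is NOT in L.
i = 0

xy⁰z = a · ε · abbb = aabbb; aabbb has 2 a's and 3 b's; 2 ≠ 3, so it is not in L.
(Other choices also work, e.g. i = 2, 3; only i = 1 is guaranteed to stay in L since xy¹z = s.)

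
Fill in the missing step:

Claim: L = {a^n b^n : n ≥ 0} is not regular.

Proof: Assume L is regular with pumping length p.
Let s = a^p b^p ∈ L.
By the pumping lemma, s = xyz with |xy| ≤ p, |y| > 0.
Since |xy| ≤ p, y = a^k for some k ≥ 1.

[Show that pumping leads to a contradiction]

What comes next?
Consider xy²z = a^(p+k) b^p.

Since k ≥ 1, we have p + k > p.
So xy²z has more a's than b's: (p+k) a's vs p b's.
This means xy²z ∉ L because a^n b^n requires equal counts.

This contradicts the pumping lemma which states xy²z ∈ L.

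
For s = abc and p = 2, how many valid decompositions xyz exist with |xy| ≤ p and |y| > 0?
3

For s = 'abc' with pumping length p = 2:

Constraints: |xy| ≤ 2, |y| > 0

Valid decompositions (|xy| ≤ p, |y| ≥ 1):
  • x='', y='a', z='bc'
  • x='a', y='b', z='c'
  • x='', y='ab', z='c'

Total count: 3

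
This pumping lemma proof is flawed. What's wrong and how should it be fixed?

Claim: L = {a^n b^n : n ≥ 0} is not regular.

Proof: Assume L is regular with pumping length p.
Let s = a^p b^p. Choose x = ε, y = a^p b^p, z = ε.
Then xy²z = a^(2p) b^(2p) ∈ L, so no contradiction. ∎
Error: The decomposition violates |xy| ≤ p. With y = a^p b^p, |xy| = |y| = 2p > p. (The proof also miscomputes xy²z, which would be a^p b^p a^p b^p rather than a^(2p) b^(2p), and it wrongly treats one harmless decomposition as settling the matter — the prover does not get to choose the decomposition.)

Correction: The pumping lemma requires |xy| ≤ p, and the argument must handle every decomposition satisfying |xy| ≤ p, |y| ≥ 1. Since s starts with p a's, any such y consists only of a's, say y = a^k with k ≥ 1. Then xy²z = a^(p+k) b^p has unequal numbers of a's and b's, so xy²z ∉ L — the required contradiction.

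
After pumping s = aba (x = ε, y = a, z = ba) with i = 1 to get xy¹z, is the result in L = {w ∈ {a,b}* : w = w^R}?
Yes

xy¹z = ε · a · ba = aba.
aba reversed is aba, the same string, so it is a palindrome and is in L.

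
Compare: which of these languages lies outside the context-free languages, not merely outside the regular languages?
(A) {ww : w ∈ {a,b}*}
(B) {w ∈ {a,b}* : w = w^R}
(A) {ww : w ∈ {a,b}*}

(A) {ww : w ∈ {a,b}*} requires the CFL pumping lemma.

- {w ∈ {a,b}* : w = w^R} is context-free (but not regular)
  • Can be shown non-regular with the regular pumping lemma
  • After pumping, the string is no longer symmetric

- {ww : w ∈ {a,b}*} is NOT context-free
  • Requires the CFL pumping lemma to prove
  • Cannot verify equality of two arbitrary substrings

The CFL pumping lemma is "stronger" in that it can prove non-membership
in the larger class of context-free languages.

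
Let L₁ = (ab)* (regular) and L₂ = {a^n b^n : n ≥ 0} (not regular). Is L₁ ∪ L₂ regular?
No — L₁ ∪ L₂ is not regular.

Let U = (ab)* ∪ {a^n b^n}. If U were regular, then U ∩ aa*bb* would be regular (closure under intersection with a regular language). But (ab)* ∩ aa*bb* = {ab} and {a^n b^n} ∩ aa*bb* = {a^n b^n : n ≥ 1}, so U ∩ aa*bb* = {a^n b^n : n ≥ 1}, which is not regular. Hence U is not regular.

Note that the bare facts "L₁ regular, L₂ non-regular" do not settle the question by themselves: the closure of regular languages under ∪, ∩, complement and difference applies only when BOTH operands are regular. With a non-regular operand the result can come out regular or non-regular depending on the specific languages, so one has to work out L₁ ∪ L₂ for this particular pair, as above.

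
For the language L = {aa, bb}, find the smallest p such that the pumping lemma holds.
p = 3

For a finite language L, the pumping lemma holds vacuously if p > max|s| for s ∈ L.

The longest string in L = {aa, bb} has length 2.
If p = 3, then no string s ∈ L has |s| ≥ p, so the condition is vacuously true.

The minimum pumping length is p = 3.

Why no smaller p works: for any p ≤ 2, the longest string s ∈ L has |s| = 2 ≥ p, so it would
have to be pumpable; but pumping up (i = 2, 3, ...) produces ever longer strings, which cannot all lie in the
finite language L. So the pumping property fails for every p ≤ 2.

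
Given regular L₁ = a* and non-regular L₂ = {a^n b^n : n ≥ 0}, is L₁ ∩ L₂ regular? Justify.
Yes — L₁ ∩ L₂ is regular.

A string of a* contains no b's, and the only string of {a^n b^n} with no b's is ε (n = 0). So L₁ ∩ L₂ = {ε}, a finite language, which is regular.

Note that the bare facts "L₁ regular, L₂ non-regular" do not settle the question by themselves: the closure of regular languages under ∪, ∩, complement and difference applies only when BOTH operands are regular. With a non-regular operand the result can come out regular or non-regular depending on the specific languages, so one has to work out L₁ ∩ L₂ for this particular pair, as above.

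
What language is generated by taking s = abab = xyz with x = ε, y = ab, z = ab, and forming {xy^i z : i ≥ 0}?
{xy^i z : i ≥ 0} = {(ab)^(i+1) : i ≥ 0} = {ab, abab, ababab, ...}

With x = ε, y = ab, z = ab: Pumping 'ab' gives strings of alternating a's and b's.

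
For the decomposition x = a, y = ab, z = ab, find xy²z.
aababab

Given x = 'a', y = 'ab', z = 'ab' and i = 2:

xy^2z = x + y·y·...·y (2 times) + z
       = 'a' + 'ab'^2 + 'ab'
       = 'a' + 'abab' + 'ab'
       = 'aababab'

The pumped string is 'aababab' with length 7.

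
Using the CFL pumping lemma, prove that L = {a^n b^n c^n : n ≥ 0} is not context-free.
Assume for contradiction that L is context-free, and let p ≥ 1 be the pumping length given by the pumping lemma for CFLs.
Choose s = a^p b^p c^p. Then s ∈ L and |s| = 3p ≥ p.
By the CFL pumping lemma, s = uvxyz for some u, v, x, y, z with |vxy| ≤ p, |vy| ≥ 1, and uv^i xy^i z ∈ L for every i ≥ 0.

Because |vxy| ≤ p, the window vxy cannot contain both an a and a c: any substring of s containing both must include the entire block b^p plus at least one a and one c, so it has length ≥ p + 2 > p.
Hence at least one of the letters a, c does not occur in vy at all.

Take i = 0: the string uxz is obtained from s by deleting |vy| ≥ 1 symbols, so |uxz| = 3p − |vy| < 3p.
But the letter (a or c) that does not occur in vy still occurs exactly p times in uxz. Every string of L with exactly p copies of some letter is a^p b^p c^p, of length 3p. Since |uxz| < 3p, uxz ∉ L.

This contradicts the CFL pumping lemma, which requires uv^i xy^i z ∈ L for all i ≥ 0.
Hence L = {a^n b^n c^n : n ≥ 0} is not context-free. ∎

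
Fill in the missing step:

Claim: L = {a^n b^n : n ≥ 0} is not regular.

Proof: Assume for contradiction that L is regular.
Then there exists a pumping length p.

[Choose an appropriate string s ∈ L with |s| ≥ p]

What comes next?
s = a^p b^p

This string is in L (has equal a's and b's) and has length 2p ≥ p.
Any decomposition xyz with |xy| ≤ p means y consists only of a's,
so pumping will unbalance the counts.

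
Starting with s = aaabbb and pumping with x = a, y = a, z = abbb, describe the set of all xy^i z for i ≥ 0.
{xy^i z : i ≥ 0} = {a^(2+i) b^3 : i ≥ 0} = {aabbb, aaabbb, aaaabbb, ...}

With x = a, y = a, z = abbb: Starting with aaabbb and pumping the second 'a', we get strings with 2+i a's followed by 3 b's for i = 0, 1, 2, ...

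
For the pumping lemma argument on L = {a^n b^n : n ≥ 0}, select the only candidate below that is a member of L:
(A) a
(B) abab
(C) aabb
(C) aabb

The pumping lemma is applied to a string s that lies in L, so first check membership of each option:
- (A) a has 1 a's and 0 b's; 1 ≠ 0, so it is not in L ✗
- (B) abab has an a after a b, so it is not of the form a^n b^n and is not in L ✗
- (C) aabb = a^2 b^2 has equal counts (2 = 2), so it is in L ✓

Only (C) aabb is in L, so it is the only candidate that could play the role of s.
(In a complete proof one picks s in terms of the pumping length p so that |s| ≥ p is guaranteed; a fixed string like aabb illustrates the shape of such an s.)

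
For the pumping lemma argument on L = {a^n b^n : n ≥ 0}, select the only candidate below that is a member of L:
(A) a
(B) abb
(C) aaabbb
(C) aaabbb

The pumping lemma is applied to a string s that lies in L, so first check membership of each option:
- (A) a has 1 a's and 0 b's; 1 ≠ 0, so it is not in L ✗
- (B) abb has 1 a's and 2 b's; 1 ≠ 2, so it is not in L ✗
- (C) aaabbb = a^3 b^3 has equal counts (3 = 3), so it is in L ✓

Only (C) aaabbb is in L, so it is the only candidate that could play the role of s.
(In a complete proof one picks s in terms of the pumping length p so that |s| ≥ p is guaranteed; a fixed string like aaabbb illustrates the shape of such an s.)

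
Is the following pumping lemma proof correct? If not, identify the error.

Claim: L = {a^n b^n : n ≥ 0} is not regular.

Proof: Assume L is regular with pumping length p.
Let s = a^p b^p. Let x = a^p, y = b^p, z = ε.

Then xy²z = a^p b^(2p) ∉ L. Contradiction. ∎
The proof is INCORRECT.

Error: The decomposition violates |xy| ≤ p.
With x = a^p and y = b^p, we have |xy| = 2p > p.
The pumping lemma requires |xy| ≤ p, so y must be within the first p characters.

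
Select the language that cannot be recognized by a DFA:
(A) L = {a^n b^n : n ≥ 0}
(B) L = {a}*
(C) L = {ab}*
(A) {a^n b^n : n ≥ 0}

(A) L = {a^n b^n : n ≥ 0} is NOT regular.

The pumping lemma can be used to prove this:
After pumping, the number of a's and b's become unequal

The other languages are regular because they can be recognized by finite automata.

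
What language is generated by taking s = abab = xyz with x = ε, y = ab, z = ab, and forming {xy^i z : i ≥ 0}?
{xy^i z : i ≥ 0} = {(ab)^(i+1) : i ≥ 0} = {ab, abab, ababab, ...}

With x = ε, y = ab, z = ab: Pumping 'ab' gives strings of alternating a's and b's.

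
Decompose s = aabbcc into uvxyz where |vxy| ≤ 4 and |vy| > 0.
u='a', v='a', x='bb', y='c', z='c'

For s = aabbcc with pumping length p = 4:

One valid decomposition:
- u = 'a'
- v = 'a'
- x = 'bb'
- y = 'c'
- z = 'c'

Verification:
- uvxyz = 'a' + 'a' + 'bb' + 'c' + 'c' = aabbcc ✓
- |vxy| = |'abbc'| = 4 ≤ 4 ✓
- |vy| = |'ac'| = 2 > 0 ✓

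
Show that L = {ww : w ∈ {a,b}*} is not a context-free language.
Assume for contradiction that L is context-free, and let p ≥ 1 be the pumping length given by the pumping lemma for CFLs.
Choose s = a^p b^p a^p b^p. Then s ∈ L (take w = a^p b^p) and |s| = 4p ≥ p.
By the CFL pumping lemma, s = uvxyz for some u, v, x, y, z with |vxy| ≤ p, |vy| ≥ 1, and uv^i xy^i z ∈ L for every i ≥ 0.

Write s as four blocks A₁ B₁ A₂ B₂ with A₁ = A₂ = a^p and B₁ = B₂ = b^p. Since |vxy| ≤ p, the window vxy lies inside at most two adjacent blocks. Take i = 0 and let t = uxz, so |t| = 4p − |vy| with 1 ≤ |vy| ≤ p. If |t| is odd, t ∉ L immediately, so assume |vy| is even (hence |vy| ≥ 2) and |t|/2 = 2p − |vy|/2, which satisfies p ≤ |t|/2 ≤ 2p − 1.

Case 1 (vxy inside A₁B₁): t = a^(p−j) b^(p−l) a^p b^p with j + l = |vy|. The second half of t has length < 2p, so it is a suffix of the trailing a^p b^p and ends in b; the first half is a^(p−j) b^(p−l) a^((j+l)/2), which ends in a because (j+l)/2 ≥ 1. The halves differ, so t ∉ L.

Case 2 (vxy inside B₁A₂, straddling the middle): t = a^p b^(p−j) a^(p−l) b^p with j + l = |vy|. If t = ww, then w is a prefix of t of length ≥ p, so w begins with a^p; and w is a suffix of t of length ≥ p, so w ends with b^p. That forces |w| ≥ 2p, contradicting |w| = |t|/2 ≤ 2p − 1. So t ∉ L.

Case 3 (vxy inside A₂B₂): t = a^p b^p a^(p−j) b^(p−l) with j + l = |vy|. The first half of t is a prefix of a^p b^p, so it begins with a; the second half is b^((j+l)/2) a^(p−j) b^(p−l), which begins with b. The halves differ, so t ∉ L.

In every case uv⁰xy⁰z = uxz ∉ L.

This contradicts the CFL pumping lemma, which requires uv^i xy^i z ∈ L for all i ≥ 0.
Hence L = {ww : w ∈ {a,b}*} is not context-free. ∎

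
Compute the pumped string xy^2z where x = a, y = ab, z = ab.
aababab

Given x = 'a', y = 'ab', z = 'ab' and i = 2:

xy^2z = x + y·y·...·y (2 times) + z
       = 'a' + 'ab'^2 + 'ab'
       = 'a' + 'abab' + 'ab'
       = 'aababab'

The pumped string is 'aababab' with length 7.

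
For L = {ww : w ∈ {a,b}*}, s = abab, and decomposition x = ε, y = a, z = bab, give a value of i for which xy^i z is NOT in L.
i = 3

xy³z = ε · aaa · bab = aaabab; aaabab has length 6; its halves are aaa and bab, which differ, so it is not in L.
(Other choices also work, e.g. i = 0, 2; only i = 1 is guaranteed to stay in L since xy¹z = s.)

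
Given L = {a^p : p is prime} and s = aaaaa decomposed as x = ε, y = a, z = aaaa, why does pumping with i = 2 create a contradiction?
xy²z = aaaaaa ∉ L

Pumping with i = 2 replaces y = a by y² = aa:
- Original: s = xyz = aaaaa; aaaaa has length 5, which is prime, so it is in L
- Pumped: xy²z = ε · aa · aaaa = aaaaaa
- aaaaaa has length 6 = 2 × 3, which is not prime, so it is not in L

The pumping lemma would require xy²z ∈ L, so this decomposition yields a contradiction.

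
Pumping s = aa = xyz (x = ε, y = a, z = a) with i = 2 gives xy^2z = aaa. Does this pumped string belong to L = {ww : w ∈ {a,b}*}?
No

xy²z = ε · aa · a = aaa.
aaa has odd length 3, so it cannot be written as ww and is not in L.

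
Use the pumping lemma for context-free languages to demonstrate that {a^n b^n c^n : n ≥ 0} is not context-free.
Assume for contradiction that L is context-free, and let p ≥ 1 be the pumping length given by the pumping lemma for CFLs.
Choose s = a^p b^p c^p. Then s ∈ L and |s| = 3p ≥ p.
By the CFL pumping lemma, s = uvxyz for some u, v, x, y, z with |vxy| ≤ p, |vy| ≥ 1, and uv^i xy^i z ∈ L for every i ≥ 0.

Because |vxy| ≤ p, the window vxy cannot contain both an a and a c: any substring of s containing both must include the entire block b^p plus at least one a and one c, so it has length ≥ p + 2 > p.
Hence at least one of the letters a, c does not occur in vy at all.

Take i = 0: the string uxz is obtained from s by deleting |vy| ≥ 1 symbols, so |uxz| = 3p − |vy| < 3p.
But the letter (a or c) that does not occur in vy still occurs exactly p times in uxz. Every string of L with exactly p copies of some letter is a^p b^p c^p, of length 3p. Since |uxz| < 3p, uxz ∉ L.

This contradicts the CFL pumping lemma, which requires uv^i xy^i z ∈ L for all i ≥ 0.
Hence L = {a^n b^n c^n : n ≥ 0} is not context-free. ∎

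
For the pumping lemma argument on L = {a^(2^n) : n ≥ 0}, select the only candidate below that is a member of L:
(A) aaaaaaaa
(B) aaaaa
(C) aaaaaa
(A) aaaaaaaa

The pumping lemma is applied to a string s that lies in L, so first check membership of each option:
- (A) aaaaaaaa has length 8 = 2^3, so it is in L ✓
- (B) aaaaa has length 5, strictly between 2^2 = 4 and 2^3 = 8, so it is not in L ✗
- (C) aaaaaa has length 6, strictly between 2^2 = 4 and 2^3 = 8, so it is not in L ✗

Only (A) aaaaaaaa is in L, so it is the only candidate that could play the role of s.
(In a complete proof one picks s in terms of the pumping length p so that |s| ≥ p is guaranteed; a fixed string like aaaaaaaa illustrates the shape of such an s.)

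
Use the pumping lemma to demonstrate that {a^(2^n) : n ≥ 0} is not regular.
Assume for contradiction that L is regular, and let p ≥ 1 be the pumping length given by the pumping lemma.
Choose s = a^(2^p). Then s ∈ L and |s| = 2^p ≥ p.
By the pumping lemma, s = xyz for some x, y, z with |xy| ≤ p, |y| ≥ 1, and xy^i z ∈ L for every i ≥ 0.
Here y = a^k for some k with 1 ≤ k ≤ |xy| ≤ p, and p < 2^p.

Take i = 2: |xy²z| = 2^p + k.
Now 2^p < 2^p + k ≤ 2^p + p < 2^p + 2^p = 2^(p+1).
So |xy²z| lies strictly between the consecutive powers of two 2^p and 2^(p+1), hence is not a power of 2, and xy²z ∉ L.

This contradicts the pumping lemma, which requires xy^i z ∈ L for all i ≥ 0.
Hence L = {a^(2^n) : n ≥ 0} is not regular. ∎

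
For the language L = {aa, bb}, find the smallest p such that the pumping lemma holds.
p = 3

For a finite language L, the pumping lemma holds vacuously if p > max|s| for s ∈ L.

The longest string in L = {aa, bb} has length 2.
If p = 3, then no string s ∈ L has |s| ≥ p, so the condition is vacuously true.

The minimum pumping length is p = 3.

Why no smaller p works: for any p ≤ 2, the longest string s ∈ L has |s| = 2 ≥ p, so it would
have to be pumpable; but pumping up (i = 2, 3, ...) produces ever longer strings, which cannot all lie in the
finite language L. So the pumping property fails for every p ≤ 2.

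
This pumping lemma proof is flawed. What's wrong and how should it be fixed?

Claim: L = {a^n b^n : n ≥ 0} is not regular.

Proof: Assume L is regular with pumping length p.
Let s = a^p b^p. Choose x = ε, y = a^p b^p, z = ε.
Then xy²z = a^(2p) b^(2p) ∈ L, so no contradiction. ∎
Error: The decomposition violates |xy| ≤ p. With y = a^p b^p, |xy| = |y| = 2p > p. (The proof also miscomputes xy²z, which would be a^p b^p a^p b^p rather than a^(2p) b^(2p), and it wrongly treats one harmless decomposition as settling the matter — the prover does not get to choose the decomposition.)

Correction: The pumping lemma requires |xy| ≤ p, and the argument must handle every decomposition satisfying |xy| ≤ p, |y| ≥ 1. Since s starts with p a's, any such y consists only of a's, say y = a^k with k ≥ 1. Then xy²z = a^(p+k) b^p has unequal numbers of a's and b's, so xy²z ∉ L — the required contradiction.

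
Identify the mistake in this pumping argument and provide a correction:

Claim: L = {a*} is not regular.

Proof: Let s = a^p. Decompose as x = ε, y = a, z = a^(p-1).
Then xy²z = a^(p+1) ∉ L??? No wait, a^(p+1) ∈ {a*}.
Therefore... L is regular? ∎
Error: The proof attempts to show a*  is not regular, but a* IS regular!

Correction: a* is a regular language (recognized by a simple DFA with one accepting state and self-loop on 'a'). The pumping lemma can only prove non-regularity, not regularity. For regular languages, pumping always works.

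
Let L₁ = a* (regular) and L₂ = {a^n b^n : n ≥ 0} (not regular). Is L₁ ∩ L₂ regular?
Yes — L₁ ∩ L₂ is regular.

A string of a* contains no b's, and the only string of {a^n b^n} with no b's is ε (n = 0). So L₁ ∩ L₂ = {ε}, a finite language, which is regular.

Note that the bare facts "L₁ regular, L₂ non-regular" do not settle the question by themselves: the closure of regular languages under ∪, ∩, complement and difference applies only when BOTH operands are regular. With a non-regular operand the result can come out regular or non-regular depending on the specific languages, so one has to work out L₁ ∩ L₂ for this particular pair, as above.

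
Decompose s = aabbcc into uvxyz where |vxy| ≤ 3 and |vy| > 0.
u='aa', v='b', x='b', y='c', z='c'

For s = aabbcc with pumping length p = 3:

One valid decomposition:
- u = 'aa'
- v = 'b'
- x = 'b'
- y = 'c'
- z = 'c'

Verification:
- uvxyz = 'aa' + 'b' + 'b' + 'c' + 'c' = aabbcc ✓
- |vxy| = |'bbc'| = 3 ≤ 3 ✓
- |vy| = |'bc'| = 2 > 0 ✓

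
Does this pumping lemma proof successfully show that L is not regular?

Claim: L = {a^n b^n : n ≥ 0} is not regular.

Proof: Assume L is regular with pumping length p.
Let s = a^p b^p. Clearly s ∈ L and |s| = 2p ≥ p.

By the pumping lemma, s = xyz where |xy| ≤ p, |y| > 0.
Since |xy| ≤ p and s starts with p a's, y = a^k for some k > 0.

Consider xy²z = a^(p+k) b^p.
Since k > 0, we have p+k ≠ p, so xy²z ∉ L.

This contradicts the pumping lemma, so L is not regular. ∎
The proof is correct.

This proof is valid because:
1. The string s = a^p b^p is correctly in L
2. The decomposition analysis is correct: y must consist only of a's
3. The contradiction is valid: pumping increases a's but not b's
4. The conclusion follows logically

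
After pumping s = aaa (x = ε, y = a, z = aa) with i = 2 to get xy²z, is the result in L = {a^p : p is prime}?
No

xy²z = ε · aa · aa = aaaa.
aaaa has length 4 = 2 × 2, which is not prime, so it is not in L.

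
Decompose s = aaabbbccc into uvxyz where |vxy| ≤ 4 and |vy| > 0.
u='aa', v='a', x='bb', y='b', z='ccc'

For s = aaabbbccc with pumping length p = 4:

One valid decomposition:
- u = 'aa'
- v = 'a'
- x = 'bb'
- y = 'b'
- z = 'ccc'

Verification:
- uvxyz = 'aa' + 'a' + 'bb' + 'b' + 'ccc' = aaabbbccc ✓
- |vxy| = |'abbb'| = 4 ≤ 4 ✓
- |vy| = |'ab'| = 2 > 0 ✓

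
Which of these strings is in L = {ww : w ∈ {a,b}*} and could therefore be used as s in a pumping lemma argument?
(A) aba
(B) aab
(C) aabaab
(C) aabaab

The pumping lemma is applied to a string s that lies in L, so first check membership of each option:
- (A) aba has odd length 3, so it cannot be written as ww and is not in L ✗
- (B) aab has odd length 3, so it cannot be written as ww and is not in L ✗
- (C) aabaab splits into halves aab · aab, which are equal, so it is in L (w = aab) ✓

Only (C) aabaab is in L, so it is the only candidate that could play the role of s.
(In a complete proof one picks s in terms of the pumping length p so that |s| ≥ p is guaranteed; a fixed string like aabaab illustrates the shape of such an s.)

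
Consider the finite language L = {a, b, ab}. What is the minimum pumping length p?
p = 3

For a finite language L, the pumping lemma holds vacuously if p > max|s| for s ∈ L.

The longest string in L = {a, b, ab} has length 2.
If p = 3, then no string s ∈ L has |s| ≥ p, so the condition is vacuously true.

The minimum pumping length is p = 3.

Why no smaller p works: for any p ≤ 2, the longest string s ∈ L has |s| = 2 ≥ p, so it would
have to be pumpable; but pumping up (i = 2, 3, ...) produces ever longer strings, which cannot all lie in the
finite language L. So the pumping property fails for every p ≤ 2.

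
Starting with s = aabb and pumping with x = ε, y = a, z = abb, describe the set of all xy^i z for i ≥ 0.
{xy^i z : i ≥ 0} = {a^(i+1) b^2 : i ≥ 0} = {abb, aabb, aaabb, ...}

With x = ε, y = a, z = abb: Starting with aabb and pumping the first 'a' (z = abb keeps the second 'a'), we get strings with i+1 a's followed by 2 b's for i = 0, 1, 2, ...; note bb is not produced because z always contributes one a.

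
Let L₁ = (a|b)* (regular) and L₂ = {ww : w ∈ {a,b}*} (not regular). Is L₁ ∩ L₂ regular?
No — L₁ ∩ L₂ is not regular.

(a|b)* is all strings over {a,b}, so L₁ ∩ L₂ = {ww : w ∈ {a,b}*} = L₂ itself, which is not regular (pump s = a^p b a^p b).

Note that the bare facts "L₁ regular, L₂ non-regular" do not settle the question by themselves: the closure of regular languages under ∪, ∩, complement and difference applies only when BOTH operands are regular. With a non-regular operand the result can come out regular or non-regular depending on the specific languages, so one has to work out L₁ ∩ L₂ for this particular pair, as above.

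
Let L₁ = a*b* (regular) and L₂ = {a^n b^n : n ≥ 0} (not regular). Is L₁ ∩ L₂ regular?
No — L₁ ∩ L₂ is not regular.

Every string a^n b^n already lies in a*b*, so L₁ ∩ L₂ = {a^n b^n : n ≥ 0} = L₂ itself, which is the standard non-regular language (pump s = a^p b^p).

Note that the bare facts "L₁ regular, L₂ non-regular" do not settle the question by themselves: the closure of regular languages under ∪, ∩, complement and difference applies only when BOTH operands are regular. With a non-regular operand the result can come out regular or non-regular depending on the specific languages, so one has to work out L₁ ∩ L₂ for this particular pair, as above.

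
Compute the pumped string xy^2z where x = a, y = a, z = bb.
aaabb

Given x = 'a', y = 'a', z = 'bb' and i = 2:

xy^2z = x + y·y·...·y (2 times) + z
       = 'a' + 'a'^2 + 'bb'
       = 'a' + 'aa' + 'bb'
       = 'aaabb'

The pumped string is 'aaabb' with length 5.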